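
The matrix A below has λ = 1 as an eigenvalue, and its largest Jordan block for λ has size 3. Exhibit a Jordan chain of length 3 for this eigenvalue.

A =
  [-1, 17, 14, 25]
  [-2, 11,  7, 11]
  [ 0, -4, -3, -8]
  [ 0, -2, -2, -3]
A Jordan chain for λ = 1 of length 3:
v_1 = (-30, -16, 8, 4)ᵀ
v_2 = (-2, -2, 0, 0)ᵀ
v_3 = (1, 0, 0, 0)ᵀ

Let N = A − (1)·I. We want v_3 with N^3 v_3 = 0 but N^2 v_3 ≠ 0; then v_{j-1} := N · v_j for j = 3, …, 2.

Pick v_3 = (1, 0, 0, 0)ᵀ.
Then v_2 = N · v_3 = (-2, -2, 0, 0)ᵀ.
Then v_1 = N · v_2 = (-30, -16, 8, 4)ᵀ.

Sanity check: (A − (1)·I) v_1 = (0, 0, 0, 0)ᵀ = 0. ✓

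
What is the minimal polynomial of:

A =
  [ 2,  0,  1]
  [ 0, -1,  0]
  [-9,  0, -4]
x^2 + 2*x + 1

The characteristic polynomial is χ_A(x) = (x + 1)^3, so the eigenvalues are known. The minimal polynomial is
  m_A(x) = Π_λ (x − λ)^{k_λ}
where k_λ is the size of the *largest* Jordan block for λ (equivalently, the smallest k with (A − λI)^k v = 0 for every generalised eigenvector v of λ).

  λ = -1: largest Jordan block has size 2, contributing (x + 1)^2

So m_A(x) = (x + 1)^2 = x^2 + 2*x + 1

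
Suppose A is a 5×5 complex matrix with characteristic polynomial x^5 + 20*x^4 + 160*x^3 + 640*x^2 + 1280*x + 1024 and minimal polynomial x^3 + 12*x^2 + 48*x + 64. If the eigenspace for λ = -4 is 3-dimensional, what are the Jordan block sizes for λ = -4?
Block sizes for λ = -4: [3, 1, 1]

Step 1 — from the characteristic polynomial, algebraic multiplicity of λ = -4 is 5. From dim ker(A − (-4)·I) = 3, there are exactly 3 Jordan blocks for λ = -4.
Step 2 — from the minimal polynomial, the factor (x + 4)^3 tells us the largest block for λ = -4 has size 3.
Step 3 — with total size 5, 3 blocks, and largest block 3, the block sizes (in nonincreasing order) are [3, 1, 1].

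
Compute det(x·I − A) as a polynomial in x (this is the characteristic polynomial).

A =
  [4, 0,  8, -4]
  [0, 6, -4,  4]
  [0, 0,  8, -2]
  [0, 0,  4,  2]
x^4 - 20*x^3 + 148*x^2 - 480*x + 576

Expanding det(x·I − A) (e.g. by cofactor expansion or by noting that A is similar to its Jordan form J, which has the same characteristic polynomial as A) gives
  χ_A(x) = x^4 - 20*x^3 + 148*x^2 - 480*x + 576
which factors as (x - 6)^2*(x - 4)^2. The eigenvalues (with algebraic multiplicities) are λ = 4 with multiplicity 2, λ = 6 with multiplicity 2.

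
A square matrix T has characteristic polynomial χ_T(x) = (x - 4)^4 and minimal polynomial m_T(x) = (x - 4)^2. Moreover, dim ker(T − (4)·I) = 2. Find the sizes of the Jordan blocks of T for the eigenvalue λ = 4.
Block sizes for λ = 4: [2, 2]

Step 1 — from the characteristic polynomial, algebraic multiplicity of λ = 4 is 4. From dim ker(T − (4)·I) = 2, there are exactly 2 Jordan blocks for λ = 4.
Step 2 — from the minimal polynomial, the factor (x − 4)^2 tells us the largest block for λ = 4 has size 2.
Step 3 — with total size 4, 2 blocks, and largest block 2, the block sizes (in nonincreasing order) are [2, 2].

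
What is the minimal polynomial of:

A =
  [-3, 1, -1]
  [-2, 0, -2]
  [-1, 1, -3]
x^2 + 4*x + 4

The characteristic polynomial is χ_A(x) = (x + 2)^3, so the eigenvalues are known. The minimal polynomial is
  m_A(x) = Π_λ (x − λ)^{k_λ}
where k_λ is the size of the *largest* Jordan block for λ (equivalently, the smallest k with (A − λI)^k v = 0 for every generalised eigenvector v of λ).

  λ = -2: largest Jordan block has size 2, contributing (x + 2)^2

So m_A(x) = (x + 2)^2 = x^2 + 4*x + 4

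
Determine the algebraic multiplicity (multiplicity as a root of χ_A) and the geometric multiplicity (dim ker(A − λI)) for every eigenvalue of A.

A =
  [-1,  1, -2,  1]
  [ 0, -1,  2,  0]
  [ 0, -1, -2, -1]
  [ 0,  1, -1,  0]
λ = -1: alg = 4, geom = 2

Step 1 — factor the characteristic polynomial to read off the algebraic multiplicities:
  χ_A(x) = (x + 1)^4

Step 2 — compute geometric multiplicities via the rank-nullity identity g(λ) = n − rank(A − λI):
  rank(A − (-1)·I) = 2, so dim ker(A − (-1)·I) = n − 2 = 2

Summary:
  λ = -1: algebraic multiplicity = 4, geometric multiplicity = 2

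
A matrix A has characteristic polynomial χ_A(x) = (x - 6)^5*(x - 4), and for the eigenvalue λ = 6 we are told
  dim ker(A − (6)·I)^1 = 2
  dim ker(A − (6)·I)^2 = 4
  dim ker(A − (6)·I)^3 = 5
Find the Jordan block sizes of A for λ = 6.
Block sizes for λ = 6: [3, 2]

From the dimensions of kernels of powers, the number of Jordan blocks of size at least j is d_j − d_{j−1} where d_j = dim ker(N^j) (with d_0 = 0). Computing the differences gives [2, 2, 1].
The number of blocks of size exactly k is (#blocks of size ≥ k) − (#blocks of size ≥ k + 1), so the partition is: 1 block(s) of size 2, 1 block(s) of size 3.
In nonincreasing order the block sizes are [3, 2].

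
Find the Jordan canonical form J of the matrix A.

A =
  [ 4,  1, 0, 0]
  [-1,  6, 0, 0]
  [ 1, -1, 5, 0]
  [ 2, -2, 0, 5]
J_2(5) ⊕ J_1(5) ⊕ J_1(5)

The characteristic polynomial is
  det(x·I − A) = x^4 - 20*x^3 + 150*x^2 - 500*x + 625 = (x - 5)^4

Eigenvalues and multiplicities (the geometric multiplicity of λ is n − rank(A − λI), which equals the number of Jordan blocks for λ):
  λ = 5: algebraic multiplicity = 4, geometric multiplicity = 3

Determining the block sizes for each eigenvalue:
  λ = 5: 3 blocks summing to 4 forces exactly one block of size 2 and the rest size 1 → block sizes [2, 1, 1]

Assembling the blocks gives a Jordan form
J =
  [5, 1, 0, 0]
  [0, 5, 0, 0]
  [0, 0, 5, 0]
  [0, 0, 0, 5]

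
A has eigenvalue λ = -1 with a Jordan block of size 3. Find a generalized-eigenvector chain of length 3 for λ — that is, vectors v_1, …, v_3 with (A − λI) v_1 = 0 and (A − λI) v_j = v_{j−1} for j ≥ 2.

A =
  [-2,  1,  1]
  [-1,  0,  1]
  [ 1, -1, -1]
A Jordan chain for λ = -1 of length 3:
v_1 = (1, 1, 0)ᵀ
v_2 = (-1, -1, 1)ᵀ
v_3 = (1, 0, 0)ᵀ

Let N = A − (-1)·I. We want v_3 with N^3 v_3 = 0 but N^2 v_3 ≠ 0; then v_{j-1} := N · v_j for j = 3, …, 2.

Pick v_3 = (1, 0, 0)ᵀ.
Then v_2 = N · v_3 = (-1, -1, 1)ᵀ.
Then v_1 = N · v_2 = (1, 1, 0)ᵀ.

Sanity check: (A − (-1)·I) v_1 = (0, 0, 0)ᵀ = 0. ✓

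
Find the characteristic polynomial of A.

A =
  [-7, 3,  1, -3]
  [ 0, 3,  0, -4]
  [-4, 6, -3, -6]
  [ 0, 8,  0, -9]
x^4 + 16*x^3 + 90*x^2 + 200*x + 125

Expanding det(x·I − A) (e.g. by cofactor expansion or by noting that A is similar to its Jordan form J, which has the same characteristic polynomial as A) gives
  χ_A(x) = x^4 + 16*x^3 + 90*x^2 + 200*x + 125
which factors as (x + 1)*(x + 5)^3. The eigenvalues (with algebraic multiplicities) are λ = -5 with multiplicity 3, λ = -1 with multiplicity 1.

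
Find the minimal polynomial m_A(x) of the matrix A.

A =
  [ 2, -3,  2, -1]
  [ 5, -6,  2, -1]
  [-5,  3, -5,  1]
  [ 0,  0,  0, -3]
x^2 + 6*x + 9

The characteristic polynomial is χ_A(x) = (x + 3)^4, so the eigenvalues are known. The minimal polynomial is
  m_A(x) = Π_λ (x − λ)^{k_λ}
where k_λ is the size of the *largest* Jordan block for λ (equivalently, the smallest k with (A − λI)^k v = 0 for every generalised eigenvector v of λ).

  λ = -3: largest Jordan block has size 2, contributing (x + 3)^2

So m_A(x) = (x + 3)^2 = x^2 + 6*x + 9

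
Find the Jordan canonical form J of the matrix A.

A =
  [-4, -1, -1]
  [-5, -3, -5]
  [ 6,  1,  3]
J_2(-3) ⊕ J_1(2)

The characteristic polynomial is
  det(x·I − A) = x^3 + 4*x^2 - 3*x - 18 = (x - 2)*(x + 3)^2

Eigenvalues and multiplicities (the geometric multiplicity of λ is n − rank(A − λI), which equals the number of Jordan blocks for λ):
  λ = -3: algebraic multiplicity = 2, geometric multiplicity = 1
  λ = 2: algebraic multiplicity = 1, geometric multiplicity = 1

Determining the block sizes for each eigenvalue:
  λ = -3: one block (gm = 1), so the single block has size am = 2 → block sizes [2]
  λ = 2: one block (gm = 1), so the single block has size am = 1 → block sizes [1]

Assembling the blocks gives a Jordan form
J =
  [-3,  1, 0]
  [ 0, -3, 0]
  [ 0,  0, 2]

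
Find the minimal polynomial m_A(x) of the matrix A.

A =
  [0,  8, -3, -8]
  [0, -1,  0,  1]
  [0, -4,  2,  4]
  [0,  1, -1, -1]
x^3

The characteristic polynomial is χ_A(x) = x^4, so the eigenvalues are known. The minimal polynomial is
  m_A(x) = Π_λ (x − λ)^{k_λ}
where k_λ is the size of the *largest* Jordan block for λ (equivalently, the smallest k with (A − λI)^k v = 0 for every generalised eigenvector v of λ).

  λ = 0: largest Jordan block has size 3, contributing (x − 0)^3

So m_A(x) = x^3 = x^3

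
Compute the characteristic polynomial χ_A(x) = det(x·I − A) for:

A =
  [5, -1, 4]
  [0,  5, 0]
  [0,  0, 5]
x^3 - 15*x^2 + 75*x - 125

Expanding det(x·I − A) (e.g. by cofactor expansion or by noting that A is similar to its Jordan form J, which has the same characteristic polynomial as A) gives
  χ_A(x) = x^3 - 15*x^2 + 75*x - 125
which factors as (x - 5)^3. The eigenvalues (with algebraic multiplicities) are λ = 5 with multiplicity 3.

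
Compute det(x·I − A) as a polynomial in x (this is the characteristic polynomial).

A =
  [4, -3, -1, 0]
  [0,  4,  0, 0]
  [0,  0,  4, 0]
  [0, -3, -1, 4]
x^4 - 16*x^3 + 96*x^2 - 256*x + 256

Expanding det(x·I − A) (e.g. by cofactor expansion or by noting that A is similar to its Jordan form J, which has the same characteristic polynomial as A) gives
  χ_A(x) = x^4 - 16*x^3 + 96*x^2 - 256*x + 256
which factors as (x - 4)^4. The eigenvalues (with algebraic multiplicities) are λ = 4 with multiplicity 4.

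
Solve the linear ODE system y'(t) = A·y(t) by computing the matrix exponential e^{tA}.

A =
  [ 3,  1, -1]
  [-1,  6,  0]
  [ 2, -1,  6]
e^{tA} =
  [t^2*exp(5*t)/2 - 2*t*exp(5*t) + exp(5*t), t*exp(5*t), t^2*exp(5*t)/2 - t*exp(5*t)]
  [t^2*exp(5*t)/2 - t*exp(5*t), t*exp(5*t) + exp(5*t), t^2*exp(5*t)/2]
  [-t^2*exp(5*t)/2 + 2*t*exp(5*t), -t*exp(5*t), -t^2*exp(5*t)/2 + t*exp(5*t) + exp(5*t)]

Strategy: write A = P · J · P⁻¹ where J is a Jordan canonical form, so e^{tA} = P · e^{tJ} · P⁻¹, and e^{tJ} can be computed block-by-block.

A has Jordan form
J =
  [5, 1, 0]
  [0, 5, 1]
  [0, 0, 5]
(up to reordering of blocks).

Per-block formulas:
  For a 3×3 Jordan block J_3(5): exp(t · J_3(5)) = e^(5t)·(I + t·N + (t^2/2)·N^2), where N is the 3×3 nilpotent shift.

After assembling e^{tJ} and conjugating by P, we get:

e^{tA} =
  [t^2*exp(5*t)/2 - 2*t*exp(5*t) + exp(5*t), t*exp(5*t), t^2*exp(5*t)/2 - t*exp(5*t)]
  [t^2*exp(5*t)/2 - t*exp(5*t), t*exp(5*t) + exp(5*t), t^2*exp(5*t)/2]
  [-t^2*exp(5*t)/2 + 2*t*exp(5*t), -t*exp(5*t), -t^2*exp(5*t)/2 + t*exp(5*t) + exp(5*t)]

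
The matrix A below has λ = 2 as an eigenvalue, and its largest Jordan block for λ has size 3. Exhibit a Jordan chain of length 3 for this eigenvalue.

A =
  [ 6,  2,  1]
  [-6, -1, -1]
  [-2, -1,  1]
A Jordan chain for λ = 2 of length 3:
v_1 = (2, -4, 0)ᵀ
v_2 = (4, -6, -2)ᵀ
v_3 = (1, 0, 0)ᵀ

Let N = A − (2)·I. We want v_3 with N^3 v_3 = 0 but N^2 v_3 ≠ 0; then v_{j-1} := N · v_j for j = 3, …, 2.

Pick v_3 = (1, 0, 0)ᵀ.
Then v_2 = N · v_3 = (4, -6, -2)ᵀ.
Then v_1 = N · v_2 = (2, -4, 0)ᵀ.

Sanity check: (A − (2)·I) v_1 = (0, 0, 0)ᵀ = 0. ✓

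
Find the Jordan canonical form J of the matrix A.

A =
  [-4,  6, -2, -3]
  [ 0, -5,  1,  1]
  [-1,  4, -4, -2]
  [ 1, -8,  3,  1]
J_3(-3) ⊕ J_1(-3)

The characteristic polynomial is
  det(x·I − A) = x^4 + 12*x^3 + 54*x^2 + 108*x + 81 = (x + 3)^4

Eigenvalues and multiplicities (the geometric multiplicity of λ is n − rank(A − λI), which equals the number of Jordan blocks for λ):
  λ = -3: algebraic multiplicity = 4, geometric multiplicity = 2

Determining the block sizes for each eigenvalue:
  λ = -3: with am = 4 and gm = 2, the partition is not yet determined (e.g. several partitions of 4 into 2 parts exist). Let N = A − (-3)·I. Computing rank(N^1) = 2, rank(N^2) = 1, rank(N^3) = 0; the number of blocks of size ≥ j is rank(N^{j−1}) − rank(N^j), giving [2, 1, 1]. So we have 1 block(s) of size 3, 1 block(s) of size 1 → block sizes [3, 1]

Assembling the blocks gives a Jordan form
J =
  [-3,  1,  0,  0]
  [ 0, -3,  1,  0]
  [ 0,  0, -3,  0]
  [ 0,  0,  0, -3]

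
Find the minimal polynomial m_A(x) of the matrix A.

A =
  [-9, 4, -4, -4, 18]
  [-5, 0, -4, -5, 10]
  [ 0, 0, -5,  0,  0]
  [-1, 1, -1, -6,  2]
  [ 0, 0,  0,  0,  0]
x^4 + 15*x^3 + 75*x^2 + 125*x

The characteristic polynomial is χ_A(x) = x*(x + 5)^4, so the eigenvalues are known. The minimal polynomial is
  m_A(x) = Π_λ (x − λ)^{k_λ}
where k_λ is the size of the *largest* Jordan block for λ (equivalently, the smallest k with (A − λI)^k v = 0 for every generalised eigenvector v of λ).

  λ = -5: largest Jordan block has size 3, contributing (x + 5)^3
  λ = 0: largest Jordan block has size 1, contributing (x − 0)

So m_A(x) = x*(x + 5)^3 = x^4 + 15*x^3 + 75*x^2 + 125*x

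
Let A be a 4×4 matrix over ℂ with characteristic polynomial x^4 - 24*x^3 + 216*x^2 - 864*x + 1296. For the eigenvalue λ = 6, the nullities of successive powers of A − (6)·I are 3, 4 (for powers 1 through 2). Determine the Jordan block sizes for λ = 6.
Block sizes for λ = 6: [2, 1, 1]

From the dimensions of kernels of powers, the number of Jordan blocks of size at least j is d_j − d_{j−1} where d_j = dim ker(N^j) (with d_0 = 0). Computing the differences gives [3, 1].
The number of blocks of size exactly k is (#blocks of size ≥ k) − (#blocks of size ≥ k + 1), so the partition is: 2 block(s) of size 1, 1 block(s) of size 2.
In nonincreasing order the block sizes are [2, 1, 1].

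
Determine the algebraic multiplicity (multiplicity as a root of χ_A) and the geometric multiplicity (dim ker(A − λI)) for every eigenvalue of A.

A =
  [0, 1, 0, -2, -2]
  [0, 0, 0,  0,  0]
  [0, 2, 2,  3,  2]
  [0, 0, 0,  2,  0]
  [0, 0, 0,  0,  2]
λ = 0: alg = 2, geom = 1; λ = 2: alg = 3, geom = 2

Step 1 — factor the characteristic polynomial to read off the algebraic multiplicities:
  χ_A(x) = x^2*(x - 2)^3

Step 2 — compute geometric multiplicities via the rank-nullity identity g(λ) = n − rank(A − λI):
  rank(A − (0)·I) = 4, so dim ker(A − (0)·I) = n − 4 = 1
  rank(A − (2)·I) = 3, so dim ker(A − (2)·I) = n − 3 = 2

Summary:
  λ = 0: algebraic multiplicity = 2, geometric multiplicity = 1
  λ = 2: algebraic multiplicity = 3, geometric multiplicity = 2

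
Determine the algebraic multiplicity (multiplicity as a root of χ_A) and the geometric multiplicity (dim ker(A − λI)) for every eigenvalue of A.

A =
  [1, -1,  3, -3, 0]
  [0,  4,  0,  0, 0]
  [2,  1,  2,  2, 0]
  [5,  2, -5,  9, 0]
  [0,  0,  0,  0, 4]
λ = 4: alg = 5, geom = 3

Step 1 — factor the characteristic polynomial to read off the algebraic multiplicities:
  χ_A(x) = (x - 4)^5

Step 2 — compute geometric multiplicities via the rank-nullity identity g(λ) = n − rank(A − λI):
  rank(A − (4)·I) = 2, so dim ker(A − (4)·I) = n − 2 = 3

Summary:
  λ = 4: algebraic multiplicity = 5, geometric multiplicity = 3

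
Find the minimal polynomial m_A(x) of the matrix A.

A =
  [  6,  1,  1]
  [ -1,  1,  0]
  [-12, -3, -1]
x^3 - 6*x^2 + 12*x - 8

The characteristic polynomial is χ_A(x) = (x - 2)^3, so the eigenvalues are known. The minimal polynomial is
  m_A(x) = Π_λ (x − λ)^{k_λ}
where k_λ is the size of the *largest* Jordan block for λ (equivalently, the smallest k with (A − λI)^k v = 0 for every generalised eigenvector v of λ).

  λ = 2: largest Jordan block has size 3, contributing (x − 2)^3

So m_A(x) = (x - 2)^3 = x^3 - 6*x^2 + 12*x - 8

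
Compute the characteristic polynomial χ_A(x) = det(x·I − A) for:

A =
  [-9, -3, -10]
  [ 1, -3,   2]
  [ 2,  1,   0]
x^3 + 12*x^2 + 48*x + 64

Expanding det(x·I − A) (e.g. by cofactor expansion or by noting that A is similar to its Jordan form J, which has the same characteristic polynomial as A) gives
  χ_A(x) = x^3 + 12*x^2 + 48*x + 64
which factors as (x + 4)^3. The eigenvalues (with algebraic multiplicities) are λ = -4 with multiplicity 3.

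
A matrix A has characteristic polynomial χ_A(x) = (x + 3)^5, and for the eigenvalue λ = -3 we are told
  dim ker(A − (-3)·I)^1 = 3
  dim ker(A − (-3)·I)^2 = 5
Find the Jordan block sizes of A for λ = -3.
Block sizes for λ = -3: [2, 2, 1]

From the dimensions of kernels of powers, the number of Jordan blocks of size at least j is d_j − d_{j−1} where d_j = dim ker(N^j) (with d_0 = 0). Computing the differences gives [3, 2].
The number of blocks of size exactly k is (#blocks of size ≥ k) − (#blocks of size ≥ k + 1), so the partition is: 1 block(s) of size 1, 2 block(s) of size 2.
In nonincreasing order the block sizes are [2, 2, 1].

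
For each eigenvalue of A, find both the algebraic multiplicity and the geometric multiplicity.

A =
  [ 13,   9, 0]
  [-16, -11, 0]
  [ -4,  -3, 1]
λ = 1: alg = 3, geom = 2

Step 1 — factor the characteristic polynomial to read off the algebraic multiplicities:
  χ_A(x) = (x - 1)^3

Step 2 — compute geometric multiplicities via the rank-nullity identity g(λ) = n − rank(A − λI):
  rank(A − (1)·I) = 1, so dim ker(A − (1)·I) = n − 1 = 2

Summary:
  λ = 1: algebraic multiplicity = 3, geometric multiplicity = 2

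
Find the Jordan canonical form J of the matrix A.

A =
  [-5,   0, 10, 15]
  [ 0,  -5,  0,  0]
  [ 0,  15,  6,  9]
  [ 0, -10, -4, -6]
J_1(-5) ⊕ J_1(-5) ⊕ J_2(0)

The characteristic polynomial is
  det(x·I − A) = x^4 + 10*x^3 + 25*x^2 = x^2*(x + 5)^2

Eigenvalues and multiplicities (the geometric multiplicity of λ is n − rank(A − λI), which equals the number of Jordan blocks for λ):
  λ = -5: algebraic multiplicity = 2, geometric multiplicity = 2
  λ = 0: algebraic multiplicity = 2, geometric multiplicity = 1

Determining the block sizes for each eigenvalue:
  λ = -5: gm = am = 2, so every block has size 1 → block sizes [1, 1]
  λ = 0: one block (gm = 1), so the single block has size am = 2 → block sizes [2]

Assembling the blocks gives a Jordan form
J =
  [-5,  0, 0, 0]
  [ 0, -5, 0, 0]
  [ 0,  0, 0, 1]
  [ 0,  0, 0, 0]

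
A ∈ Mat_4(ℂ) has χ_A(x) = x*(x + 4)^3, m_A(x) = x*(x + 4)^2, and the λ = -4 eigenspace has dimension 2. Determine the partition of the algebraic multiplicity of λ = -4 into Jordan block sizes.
Block sizes for λ = -4: [2, 1]

Step 1 — from the characteristic polynomial, algebraic multiplicity of λ = -4 is 3. From dim ker(A − (-4)·I) = 2, there are exactly 2 Jordan blocks for λ = -4.
Step 2 — from the minimal polynomial, the factor (x + 4)^2 tells us the largest block for λ = -4 has size 2.
Step 3 — with total size 3, 2 blocks, and largest block 2, the block sizes (in nonincreasing order) are [2, 1].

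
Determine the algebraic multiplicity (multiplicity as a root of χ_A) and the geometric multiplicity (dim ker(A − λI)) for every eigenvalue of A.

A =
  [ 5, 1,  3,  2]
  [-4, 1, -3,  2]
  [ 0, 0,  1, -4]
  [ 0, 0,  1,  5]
λ = 3: alg = 4, geom = 2

Step 1 — factor the characteristic polynomial to read off the algebraic multiplicities:
  χ_A(x) = (x - 3)^4

Step 2 — compute geometric multiplicities via the rank-nullity identity g(λ) = n − rank(A − λI):
  rank(A − (3)·I) = 2, so dim ker(A − (3)·I) = n − 2 = 2

Summary:
  λ = 3: algebraic multiplicity = 4, geometric multiplicity = 2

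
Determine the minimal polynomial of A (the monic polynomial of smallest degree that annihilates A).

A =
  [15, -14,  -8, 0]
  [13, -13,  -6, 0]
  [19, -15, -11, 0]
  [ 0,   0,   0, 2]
x^4 + 7*x^3 + 9*x^2 - 27*x - 54

The characteristic polynomial is χ_A(x) = (x - 2)*(x + 3)^3, so the eigenvalues are known. The minimal polynomial is
  m_A(x) = Π_λ (x − λ)^{k_λ}
where k_λ is the size of the *largest* Jordan block for λ (equivalently, the smallest k with (A − λI)^k v = 0 for every generalised eigenvector v of λ).

  λ = -3: largest Jordan block has size 3, contributing (x + 3)^3
  λ = 2: largest Jordan block has size 1, contributing (x − 2)

So m_A(x) = (x - 2)*(x + 3)^3 = x^4 + 7*x^3 + 9*x^2 - 27*x - 54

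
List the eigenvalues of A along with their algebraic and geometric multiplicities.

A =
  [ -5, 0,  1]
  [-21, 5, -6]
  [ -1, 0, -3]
λ = -4: alg = 2, geom = 1; λ = 5: alg = 1, geom = 1

Step 1 — factor the characteristic polynomial to read off the algebraic multiplicities:
  χ_A(x) = (x - 5)*(x + 4)^2

Step 2 — compute geometric multiplicities via the rank-nullity identity g(λ) = n − rank(A − λI):
  rank(A − (-4)·I) = 2, so dim ker(A − (-4)·I) = n − 2 = 1
  rank(A − (5)·I) = 2, so dim ker(A − (5)·I) = n − 2 = 1

Summary:
  λ = -4: algebraic multiplicity = 2, geometric multiplicity = 1
  λ = 5: algebraic multiplicity = 1, geometric multiplicity = 1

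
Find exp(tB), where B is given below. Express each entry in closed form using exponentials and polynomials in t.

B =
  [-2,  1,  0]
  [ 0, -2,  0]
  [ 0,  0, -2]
e^{tB} =
  [exp(-2*t), t*exp(-2*t), 0]
  [0, exp(-2*t), 0]
  [0, 0, exp(-2*t)]

Strategy: write B = P · J · P⁻¹ where J is a Jordan canonical form, so e^{tB} = P · e^{tJ} · P⁻¹, and e^{tJ} can be computed block-by-block.

B has Jordan form
J =
  [-2,  1,  0]
  [ 0, -2,  0]
  [ 0,  0, -2]
(up to reordering of blocks).

Per-block formulas:
  For a 2×2 Jordan block J_2(-2): exp(t · J_2(-2)) = e^(-2t)·(I + t·N), where N is the 2×2 nilpotent shift.
  For a 1×1 block at λ = -2: exp(t · [-2]) = [e^(-2t)].

After assembling e^{tJ} and conjugating by P, we get:

e^{tB} =
  [exp(-2*t), t*exp(-2*t), 0]
  [0, exp(-2*t), 0]
  [0, 0, exp(-2*t)]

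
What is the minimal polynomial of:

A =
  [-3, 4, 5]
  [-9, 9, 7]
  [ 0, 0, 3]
x^3 - 9*x^2 + 27*x - 27

The characteristic polynomial is χ_A(x) = (x - 3)^3, so the eigenvalues are known. The minimal polynomial is
  m_A(x) = Π_λ (x − λ)^{k_λ}
where k_λ is the size of the *largest* Jordan block for λ (equivalently, the smallest k with (A − λI)^k v = 0 for every generalised eigenvector v of λ).

  λ = 3: largest Jordan block has size 3, contributing (x − 3)^3

So m_A(x) = (x - 3)^3 = x^3 - 9*x^2 + 27*x - 27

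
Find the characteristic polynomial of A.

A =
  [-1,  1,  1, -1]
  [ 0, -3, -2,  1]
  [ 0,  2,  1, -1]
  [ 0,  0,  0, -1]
x^4 + 4*x^3 + 6*x^2 + 4*x + 1

Expanding det(x·I − A) (e.g. by cofactor expansion or by noting that A is similar to its Jordan form J, which has the same characteristic polynomial as A) gives
  χ_A(x) = x^4 + 4*x^3 + 6*x^2 + 4*x + 1
which factors as (x + 1)^4. The eigenvalues (with algebraic multiplicities) are λ = -1 with multiplicity 4.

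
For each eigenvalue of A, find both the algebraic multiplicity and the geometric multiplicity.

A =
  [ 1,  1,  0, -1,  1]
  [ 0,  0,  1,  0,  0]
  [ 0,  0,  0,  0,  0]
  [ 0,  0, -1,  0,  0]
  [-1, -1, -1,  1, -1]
λ = 0: alg = 5, geom = 3

Step 1 — factor the characteristic polynomial to read off the algebraic multiplicities:
  χ_A(x) = x^5

Step 2 — compute geometric multiplicities via the rank-nullity identity g(λ) = n − rank(A − λI):
  rank(A − (0)·I) = 2, so dim ker(A − (0)·I) = n − 2 = 3

Summary:
  λ = 0: algebraic multiplicity = 5, geometric multiplicity = 3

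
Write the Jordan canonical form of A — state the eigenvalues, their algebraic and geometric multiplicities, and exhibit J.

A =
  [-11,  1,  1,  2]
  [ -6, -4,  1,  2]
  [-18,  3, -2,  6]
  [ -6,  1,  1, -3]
J_2(-5) ⊕ J_1(-5) ⊕ J_1(-5)

The characteristic polynomial is
  det(x·I − A) = x^4 + 20*x^3 + 150*x^2 + 500*x + 625 = (x + 5)^4

Eigenvalues and multiplicities (the geometric multiplicity of λ is n − rank(A − λI), which equals the number of Jordan blocks for λ):
  λ = -5: algebraic multiplicity = 4, geometric multiplicity = 3

Determining the block sizes for each eigenvalue:
  λ = -5: 3 blocks summing to 4 forces exactly one block of size 2 and the rest size 1 → block sizes [2, 1, 1]

Assembling the blocks gives a Jordan form
J =
  [-5,  1,  0,  0]
  [ 0, -5,  0,  0]
  [ 0,  0, -5,  0]
  [ 0,  0,  0, -5]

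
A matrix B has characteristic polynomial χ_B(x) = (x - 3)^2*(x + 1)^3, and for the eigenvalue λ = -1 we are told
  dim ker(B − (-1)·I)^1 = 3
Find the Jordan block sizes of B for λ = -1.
Block sizes for λ = -1: [1, 1, 1]

From the dimensions of kernels of powers, the number of Jordan blocks of size at least j is d_j − d_{j−1} where d_j = dim ker(N^j) (with d_0 = 0). Computing the differences gives [3].
The number of blocks of size exactly k is (#blocks of size ≥ k) − (#blocks of size ≥ k + 1), so the partition is: 3 block(s) of size 1.
In nonincreasing order the block sizes are [1, 1, 1].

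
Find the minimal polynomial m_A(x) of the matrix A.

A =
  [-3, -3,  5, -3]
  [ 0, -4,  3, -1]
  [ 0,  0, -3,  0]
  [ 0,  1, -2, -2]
x^3 + 9*x^2 + 27*x + 27

The characteristic polynomial is χ_A(x) = (x + 3)^4, so the eigenvalues are known. The minimal polynomial is
  m_A(x) = Π_λ (x − λ)^{k_λ}
where k_λ is the size of the *largest* Jordan block for λ (equivalently, the smallest k with (A − λI)^k v = 0 for every generalised eigenvector v of λ).

  λ = -3: largest Jordan block has size 3, contributing (x + 3)^3

So m_A(x) = (x + 3)^3 = x^3 + 9*x^2 + 27*x + 27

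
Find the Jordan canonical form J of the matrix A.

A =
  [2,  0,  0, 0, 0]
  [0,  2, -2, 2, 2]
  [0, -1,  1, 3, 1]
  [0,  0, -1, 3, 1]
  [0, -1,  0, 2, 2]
J_2(2) ⊕ J_2(2) ⊕ J_1(2)

The characteristic polynomial is
  det(x·I − A) = x^5 - 10*x^4 + 40*x^3 - 80*x^2 + 80*x - 32 = (x - 2)^5

Eigenvalues and multiplicities (the geometric multiplicity of λ is n − rank(A − λI), which equals the number of Jordan blocks for λ):
  λ = 2: algebraic multiplicity = 5, geometric multiplicity = 3

Determining the block sizes for each eigenvalue:
  λ = 2: with am = 5 and gm = 3, the partition is not yet determined (e.g. several partitions of 5 into 3 parts exist). Let N = A − (2)·I. Computing rank(N^1) = 2, rank(N^2) = 0; the number of blocks of size ≥ j is rank(N^{j−1}) − rank(N^j), giving [3, 2]. So we have 2 block(s) of size 2, 1 block(s) of size 1 → block sizes [2, 2, 1]

Assembling the blocks gives a Jordan form
J =
  [2, 1, 0, 0, 0]
  [0, 2, 0, 0, 0]
  [0, 0, 2, 1, 0]
  [0, 0, 0, 2, 0]
  [0, 0, 0, 0, 2]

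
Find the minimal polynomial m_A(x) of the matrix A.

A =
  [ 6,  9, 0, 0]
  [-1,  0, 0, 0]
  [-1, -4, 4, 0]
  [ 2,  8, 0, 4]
x^3 - 10*x^2 + 33*x - 36

The characteristic polynomial is χ_A(x) = (x - 4)^2*(x - 3)^2, so the eigenvalues are known. The minimal polynomial is
  m_A(x) = Π_λ (x − λ)^{k_λ}
where k_λ is the size of the *largest* Jordan block for λ (equivalently, the smallest k with (A − λI)^k v = 0 for every generalised eigenvector v of λ).

  λ = 3: largest Jordan block has size 2, contributing (x − 3)^2
  λ = 4: largest Jordan block has size 1, contributing (x − 4)

So m_A(x) = (x - 4)*(x - 3)^2 = x^3 - 10*x^2 + 33*x - 36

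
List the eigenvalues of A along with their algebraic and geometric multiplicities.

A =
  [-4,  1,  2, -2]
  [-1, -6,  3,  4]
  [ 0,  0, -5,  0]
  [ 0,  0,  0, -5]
λ = -5: alg = 4, geom = 2

Step 1 — factor the characteristic polynomial to read off the algebraic multiplicities:
  χ_A(x) = (x + 5)^4

Step 2 — compute geometric multiplicities via the rank-nullity identity g(λ) = n − rank(A − λI):
  rank(A − (-5)·I) = 2, so dim ker(A − (-5)·I) = n − 2 = 2

Summary:
  λ = -5: algebraic multiplicity = 4, geometric multiplicity = 2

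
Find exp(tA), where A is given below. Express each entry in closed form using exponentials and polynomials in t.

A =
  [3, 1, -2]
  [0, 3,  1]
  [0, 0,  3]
e^{tA} =
  [exp(3*t), t*exp(3*t), t^2*exp(3*t)/2 - 2*t*exp(3*t)]
  [0, exp(3*t), t*exp(3*t)]
  [0, 0, exp(3*t)]

Strategy: write A = P · J · P⁻¹ where J is a Jordan canonical form, so e^{tA} = P · e^{tJ} · P⁻¹, and e^{tJ} can be computed block-by-block.

A has Jordan form
J =
  [3, 1, 0]
  [0, 3, 1]
  [0, 0, 3]
(up to reordering of blocks).

Per-block formulas:
  For a 3×3 Jordan block J_3(3): exp(t · J_3(3)) = e^(3t)·(I + t·N + (t^2/2)·N^2), where N is the 3×3 nilpotent shift.

After assembling e^{tJ} and conjugating by P, we get:

e^{tA} =
  [exp(3*t), t*exp(3*t), t^2*exp(3*t)/2 - 2*t*exp(3*t)]
  [0, exp(3*t), t*exp(3*t)]
  [0, 0, exp(3*t)]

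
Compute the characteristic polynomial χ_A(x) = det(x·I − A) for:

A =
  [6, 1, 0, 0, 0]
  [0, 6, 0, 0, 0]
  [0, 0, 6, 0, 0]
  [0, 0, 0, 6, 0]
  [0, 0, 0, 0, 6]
x^5 - 30*x^4 + 360*x^3 - 2160*x^2 + 6480*x - 7776

Expanding det(x·I − A) (e.g. by cofactor expansion or by noting that A is similar to its Jordan form J, which has the same characteristic polynomial as A) gives
  χ_A(x) = x^5 - 30*x^4 + 360*x^3 - 2160*x^2 + 6480*x - 7776
which factors as (x - 6)^5. The eigenvalues (with algebraic multiplicities) are λ = 6 with multiplicity 5.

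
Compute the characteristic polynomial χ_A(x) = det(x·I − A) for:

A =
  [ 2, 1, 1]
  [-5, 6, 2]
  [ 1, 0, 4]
x^3 - 12*x^2 + 48*x - 64

Expanding det(x·I − A) (e.g. by cofactor expansion or by noting that A is similar to its Jordan form J, which has the same characteristic polynomial as A) gives
  χ_A(x) = x^3 - 12*x^2 + 48*x - 64
which factors as (x - 4)^3. The eigenvalues (with algebraic multiplicities) are λ = 4 with multiplicity 3.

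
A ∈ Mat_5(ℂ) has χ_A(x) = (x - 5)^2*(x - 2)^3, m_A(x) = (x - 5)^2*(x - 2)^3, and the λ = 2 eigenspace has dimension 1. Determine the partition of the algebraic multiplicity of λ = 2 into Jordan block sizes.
Block sizes for λ = 2: [3]

Step 1 — from the characteristic polynomial, algebraic multiplicity of λ = 2 is 3. From dim ker(A − (2)·I) = 1, there are exactly 1 Jordan blocks for λ = 2.
Step 2 — from the minimal polynomial, the factor (x − 2)^3 tells us the largest block for λ = 2 has size 3.
Step 3 — with total size 3, 1 blocks, and largest block 3, the block sizes (in nonincreasing order) are [3].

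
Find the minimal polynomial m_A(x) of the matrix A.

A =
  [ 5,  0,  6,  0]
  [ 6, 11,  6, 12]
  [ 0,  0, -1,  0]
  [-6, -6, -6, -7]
x^2 - 4*x - 5

The characteristic polynomial is χ_A(x) = (x - 5)^2*(x + 1)^2, so the eigenvalues are known. The minimal polynomial is
  m_A(x) = Π_λ (x − λ)^{k_λ}
where k_λ is the size of the *largest* Jordan block for λ (equivalently, the smallest k with (A − λI)^k v = 0 for every generalised eigenvector v of λ).

  λ = -1: largest Jordan block has size 1, contributing (x + 1)
  λ = 5: largest Jordan block has size 1, contributing (x − 5)

So m_A(x) = (x - 5)*(x + 1) = x^2 - 4*x - 5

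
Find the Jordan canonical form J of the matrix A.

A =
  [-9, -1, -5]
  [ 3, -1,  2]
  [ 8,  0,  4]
J_3(-2)

The characteristic polynomial is
  det(x·I − A) = x^3 + 6*x^2 + 12*x + 8 = (x + 2)^3

Eigenvalues and multiplicities (the geometric multiplicity of λ is n − rank(A − λI), which equals the number of Jordan blocks for λ):
  λ = -2: algebraic multiplicity = 3, geometric multiplicity = 1

Determining the block sizes for each eigenvalue:
  λ = -2: one block (gm = 1), so the single block has size am = 3 → block sizes [3]

Assembling the blocks gives a Jordan form
J =
  [-2,  1,  0]
  [ 0, -2,  1]
  [ 0,  0, -2]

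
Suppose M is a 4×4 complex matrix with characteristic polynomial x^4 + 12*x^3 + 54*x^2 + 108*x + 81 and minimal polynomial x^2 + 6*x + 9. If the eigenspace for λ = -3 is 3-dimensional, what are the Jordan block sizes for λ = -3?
Block sizes for λ = -3: [2, 1, 1]

Step 1 — from the characteristic polynomial, algebraic multiplicity of λ = -3 is 4. From dim ker(M − (-3)·I) = 3, there are exactly 3 Jordan blocks for λ = -3.
Step 2 — from the minimal polynomial, the factor (x + 3)^2 tells us the largest block for λ = -3 has size 2.
Step 3 — with total size 4, 3 blocks, and largest block 2, the block sizes (in nonincreasing order) are [2, 1, 1].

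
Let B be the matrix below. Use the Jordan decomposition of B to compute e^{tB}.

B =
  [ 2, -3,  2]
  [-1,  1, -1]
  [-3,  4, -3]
e^{tB} =
  [t^2/2 + 2*t + 1, -t^2/2 - 3*t, t^2/2 + 2*t]
  [-t, t + 1, -t]
  [-t^2/2 - 3*t, t^2/2 + 4*t, -t^2/2 - 3*t + 1]

Strategy: write B = P · J · P⁻¹ where J is a Jordan canonical form, so e^{tB} = P · e^{tJ} · P⁻¹, and e^{tJ} can be computed block-by-block.

B has Jordan form
J =
  [0, 1, 0]
  [0, 0, 1]
  [0, 0, 0]
(up to reordering of blocks).

Per-block formulas:
  For a 3×3 Jordan block J_3(0): exp(t · J_3(0)) = e^(0t)·(I + t·N + (t^2/2)·N^2), where N is the 3×3 nilpotent shift.

After assembling e^{tJ} and conjugating by P, we get:

e^{tB} =
  [t^2/2 + 2*t + 1, -t^2/2 - 3*t, t^2/2 + 2*t]
  [-t, t + 1, -t]
  [-t^2/2 - 3*t, t^2/2 + 4*t, -t^2/2 - 3*t + 1]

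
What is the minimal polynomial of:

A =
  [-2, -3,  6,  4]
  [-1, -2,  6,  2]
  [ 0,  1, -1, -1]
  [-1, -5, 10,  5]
x^4 - 2*x^2 + 1

The characteristic polynomial is χ_A(x) = (x - 1)^2*(x + 1)^2, so the eigenvalues are known. The minimal polynomial is
  m_A(x) = Π_λ (x − λ)^{k_λ}
where k_λ is the size of the *largest* Jordan block for λ (equivalently, the smallest k with (A − λI)^k v = 0 for every generalised eigenvector v of λ).

  λ = -1: largest Jordan block has size 2, contributing (x + 1)^2
  λ = 1: largest Jordan block has size 2, contributing (x − 1)^2

So m_A(x) = (x - 1)^2*(x + 1)^2 = x^4 - 2*x^2 + 1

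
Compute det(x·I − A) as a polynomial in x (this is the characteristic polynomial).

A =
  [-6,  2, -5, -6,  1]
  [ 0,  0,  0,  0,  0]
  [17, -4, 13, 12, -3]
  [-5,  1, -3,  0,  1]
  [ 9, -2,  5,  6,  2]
x^5 - 9*x^4 + 27*x^3 - 27*x^2

Expanding det(x·I − A) (e.g. by cofactor expansion or by noting that A is similar to its Jordan form J, which has the same characteristic polynomial as A) gives
  χ_A(x) = x^5 - 9*x^4 + 27*x^3 - 27*x^2
which factors as x^2*(x - 3)^3. The eigenvalues (with algebraic multiplicities) are λ = 0 with multiplicity 2, λ = 3 with multiplicity 3.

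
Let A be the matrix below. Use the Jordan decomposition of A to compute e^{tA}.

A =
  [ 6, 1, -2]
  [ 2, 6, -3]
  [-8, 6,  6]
e^{tA} =
  [9*t^2*exp(6*t) + exp(6*t), -6*t^2*exp(6*t) + t*exp(6*t), -3*t^2*exp(6*t)/2 - 2*t*exp(6*t)]
  [12*t^2*exp(6*t) + 2*t*exp(6*t), -8*t^2*exp(6*t) + exp(6*t), -2*t^2*exp(6*t) - 3*t*exp(6*t)]
  [6*t^2*exp(6*t) - 8*t*exp(6*t), -4*t^2*exp(6*t) + 6*t*exp(6*t), -t^2*exp(6*t) + exp(6*t)]

Strategy: write A = P · J · P⁻¹ where J is a Jordan canonical form, so e^{tA} = P · e^{tJ} · P⁻¹, and e^{tJ} can be computed block-by-block.

A has Jordan form
J =
  [6, 1, 0]
  [0, 6, 1]
  [0, 0, 6]
(up to reordering of blocks).

Per-block formulas:
  For a 3×3 Jordan block J_3(6): exp(t · J_3(6)) = e^(6t)·(I + t·N + (t^2/2)·N^2), where N is the 3×3 nilpotent shift.

After assembling e^{tJ} and conjugating by P, we get:

e^{tA} =
  [9*t^2*exp(6*t) + exp(6*t), -6*t^2*exp(6*t) + t*exp(6*t), -3*t^2*exp(6*t)/2 - 2*t*exp(6*t)]
  [12*t^2*exp(6*t) + 2*t*exp(6*t), -8*t^2*exp(6*t) + exp(6*t), -2*t^2*exp(6*t) - 3*t*exp(6*t)]
  [6*t^2*exp(6*t) - 8*t*exp(6*t), -4*t^2*exp(6*t) + 6*t*exp(6*t), -t^2*exp(6*t) + exp(6*t)]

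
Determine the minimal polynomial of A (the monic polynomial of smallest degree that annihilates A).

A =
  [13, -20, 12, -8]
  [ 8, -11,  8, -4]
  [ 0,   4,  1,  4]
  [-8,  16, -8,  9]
x^2 - 6*x + 5

The characteristic polynomial is χ_A(x) = (x - 5)^2*(x - 1)^2, so the eigenvalues are known. The minimal polynomial is
  m_A(x) = Π_λ (x − λ)^{k_λ}
where k_λ is the size of the *largest* Jordan block for λ (equivalently, the smallest k with (A − λI)^k v = 0 for every generalised eigenvector v of λ).

  λ = 1: largest Jordan block has size 1, contributing (x − 1)
  λ = 5: largest Jordan block has size 1, contributing (x − 5)

So m_A(x) = (x - 5)*(x - 1) = x^2 - 6*x + 5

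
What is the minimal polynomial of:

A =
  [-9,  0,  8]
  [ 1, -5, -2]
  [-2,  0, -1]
x^2 + 10*x + 25

The characteristic polynomial is χ_A(x) = (x + 5)^3, so the eigenvalues are known. The minimal polynomial is
  m_A(x) = Π_λ (x − λ)^{k_λ}
where k_λ is the size of the *largest* Jordan block for λ (equivalently, the smallest k with (A − λI)^k v = 0 for every generalised eigenvector v of λ).

  λ = -5: largest Jordan block has size 2, contributing (x + 5)^2

So m_A(x) = (x + 5)^2 = x^2 + 10*x + 25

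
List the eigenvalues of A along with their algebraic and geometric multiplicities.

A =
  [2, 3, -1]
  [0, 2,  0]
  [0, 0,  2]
λ = 2: alg = 3, geom = 2

Step 1 — factor the characteristic polynomial to read off the algebraic multiplicities:
  χ_A(x) = (x - 2)^3

Step 2 — compute geometric multiplicities via the rank-nullity identity g(λ) = n − rank(A − λI):
  rank(A − (2)·I) = 1, so dim ker(A − (2)·I) = n − 1 = 2

Summary:
  λ = 2: algebraic multiplicity = 3, geometric multiplicity = 2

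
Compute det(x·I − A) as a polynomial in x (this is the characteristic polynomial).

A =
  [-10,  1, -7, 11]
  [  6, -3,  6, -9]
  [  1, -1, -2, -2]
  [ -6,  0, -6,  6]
x^4 + 9*x^3 + 27*x^2 + 27*x

Expanding det(x·I − A) (e.g. by cofactor expansion or by noting that A is similar to its Jordan form J, which has the same characteristic polynomial as A) gives
  χ_A(x) = x^4 + 9*x^3 + 27*x^2 + 27*x
which factors as x*(x + 3)^3. The eigenvalues (with algebraic multiplicities) are λ = -3 with multiplicity 3, λ = 0 with multiplicity 1.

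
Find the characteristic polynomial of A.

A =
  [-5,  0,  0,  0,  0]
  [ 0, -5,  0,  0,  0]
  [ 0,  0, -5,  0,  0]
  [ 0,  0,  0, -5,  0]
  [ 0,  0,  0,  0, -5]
x^5 + 25*x^4 + 250*x^3 + 1250*x^2 + 3125*x + 3125

Expanding det(x·I − A) (e.g. by cofactor expansion or by noting that A is similar to its Jordan form J, which has the same characteristic polynomial as A) gives
  χ_A(x) = x^5 + 25*x^4 + 250*x^3 + 1250*x^2 + 3125*x + 3125
which factors as (x + 5)^5. The eigenvalues (with algebraic multiplicities) are λ = -5 with multiplicity 5.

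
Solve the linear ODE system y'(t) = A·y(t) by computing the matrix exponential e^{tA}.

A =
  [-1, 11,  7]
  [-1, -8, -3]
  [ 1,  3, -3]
e^{tA} =
  [5*t^2*exp(-4*t)/2 + 3*t*exp(-4*t) + exp(-4*t), 5*t^2*exp(-4*t) + 11*t*exp(-4*t), -5*t^2*exp(-4*t)/2 + 7*t*exp(-4*t)]
  [-t^2*exp(-4*t) - t*exp(-4*t), -2*t^2*exp(-4*t) - 4*t*exp(-4*t) + exp(-4*t), t^2*exp(-4*t) - 3*t*exp(-4*t)]
  [t^2*exp(-4*t)/2 + t*exp(-4*t), t^2*exp(-4*t) + 3*t*exp(-4*t), -t^2*exp(-4*t)/2 + t*exp(-4*t) + exp(-4*t)]

Strategy: write A = P · J · P⁻¹ where J is a Jordan canonical form, so e^{tA} = P · e^{tJ} · P⁻¹, and e^{tJ} can be computed block-by-block.

A has Jordan form
J =
  [-4,  1,  0]
  [ 0, -4,  1]
  [ 0,  0, -4]
(up to reordering of blocks).

Per-block formulas:
  For a 3×3 Jordan block J_3(-4): exp(t · J_3(-4)) = e^(-4t)·(I + t·N + (t^2/2)·N^2), where N is the 3×3 nilpotent shift.

After assembling e^{tJ} and conjugating by P, we get:

e^{tA} =
  [5*t^2*exp(-4*t)/2 + 3*t*exp(-4*t) + exp(-4*t), 5*t^2*exp(-4*t) + 11*t*exp(-4*t), -5*t^2*exp(-4*t)/2 + 7*t*exp(-4*t)]
  [-t^2*exp(-4*t) - t*exp(-4*t), -2*t^2*exp(-4*t) - 4*t*exp(-4*t) + exp(-4*t), t^2*exp(-4*t) - 3*t*exp(-4*t)]
  [t^2*exp(-4*t)/2 + t*exp(-4*t), t^2*exp(-4*t) + 3*t*exp(-4*t), -t^2*exp(-4*t)/2 + t*exp(-4*t) + exp(-4*t)]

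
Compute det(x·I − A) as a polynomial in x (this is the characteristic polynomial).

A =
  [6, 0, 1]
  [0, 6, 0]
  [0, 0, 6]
x^3 - 18*x^2 + 108*x - 216

Expanding det(x·I − A) (e.g. by cofactor expansion or by noting that A is similar to its Jordan form J, which has the same characteristic polynomial as A) gives
  χ_A(x) = x^3 - 18*x^2 + 108*x - 216
which factors as (x - 6)^3. The eigenvalues (with algebraic multiplicities) are λ = 6 with multiplicity 3.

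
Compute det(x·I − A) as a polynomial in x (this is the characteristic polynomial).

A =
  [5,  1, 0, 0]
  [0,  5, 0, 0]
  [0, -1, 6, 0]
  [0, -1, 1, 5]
x^4 - 21*x^3 + 165*x^2 - 575*x + 750

Expanding det(x·I − A) (e.g. by cofactor expansion or by noting that A is similar to its Jordan form J, which has the same characteristic polynomial as A) gives
  χ_A(x) = x^4 - 21*x^3 + 165*x^2 - 575*x + 750
which factors as (x - 6)*(x - 5)^3. The eigenvalues (with algebraic multiplicities) are λ = 5 with multiplicity 3, λ = 6 with multiplicity 1.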